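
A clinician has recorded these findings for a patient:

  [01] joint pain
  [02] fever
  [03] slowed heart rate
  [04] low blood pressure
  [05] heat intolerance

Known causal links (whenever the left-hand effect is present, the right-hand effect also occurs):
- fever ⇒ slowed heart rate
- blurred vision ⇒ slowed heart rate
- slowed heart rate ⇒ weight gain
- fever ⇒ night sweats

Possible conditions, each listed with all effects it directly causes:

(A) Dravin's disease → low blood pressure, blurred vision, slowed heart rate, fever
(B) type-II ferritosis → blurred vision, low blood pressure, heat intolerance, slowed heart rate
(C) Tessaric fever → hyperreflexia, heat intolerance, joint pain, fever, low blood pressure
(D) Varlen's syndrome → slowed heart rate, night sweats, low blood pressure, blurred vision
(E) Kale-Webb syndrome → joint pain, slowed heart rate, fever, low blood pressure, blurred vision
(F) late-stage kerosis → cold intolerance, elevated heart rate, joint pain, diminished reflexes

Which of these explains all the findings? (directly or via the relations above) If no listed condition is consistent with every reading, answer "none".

Per-candidate check:
(A) Dravin's disease — does not account for joint pain, heat intolerance
(B) type-II ferritosis — joint pain ✗; fever ✗; slowed heart rate ✓; low blood pressure ✓; heat intolerance ✓
(C) Tessaric fever — accounts for every observation (slowed heart rate through fever → slowed heart rate)
(D) Varlen's syndrome — does not account for joint pain, fever, heat intolerance
(E) Kale-Webb syndrome — does not account for heat intolerance
(F) late-stage kerosis — joint pain ✓; fever ✗; slowed heart rate ✗; low blood pressure ✗; heat intolerance ✗
Only (C) is consistent with every observation.

C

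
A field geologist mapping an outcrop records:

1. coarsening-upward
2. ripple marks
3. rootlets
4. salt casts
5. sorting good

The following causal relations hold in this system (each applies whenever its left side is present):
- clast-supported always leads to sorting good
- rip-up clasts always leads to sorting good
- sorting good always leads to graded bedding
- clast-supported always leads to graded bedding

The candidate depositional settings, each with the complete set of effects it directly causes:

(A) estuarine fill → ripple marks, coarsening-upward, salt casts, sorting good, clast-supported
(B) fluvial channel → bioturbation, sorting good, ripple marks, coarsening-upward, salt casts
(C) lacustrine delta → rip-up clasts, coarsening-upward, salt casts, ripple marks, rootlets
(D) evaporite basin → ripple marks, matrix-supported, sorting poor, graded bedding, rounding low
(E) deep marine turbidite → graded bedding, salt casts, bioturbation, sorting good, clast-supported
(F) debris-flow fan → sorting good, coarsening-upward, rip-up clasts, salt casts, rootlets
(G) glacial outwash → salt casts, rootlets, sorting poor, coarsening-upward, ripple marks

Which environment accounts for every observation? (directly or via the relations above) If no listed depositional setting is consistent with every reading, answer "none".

Checking each candidate against the observations:
(A) estuarine fill — coarsening-upward yes; ripple marks yes; rootlets NO; salt casts yes; sorting good yes
(B) fluvial channel — does not account for rootlets
(C) lacustrine delta — coarsening-upward yes; ripple marks yes; rootlets yes; salt casts yes; sorting good yes (through rip-up clasts → sorting good)
(D) evaporite basin — coarsening-upward NO; ripple marks yes; rootlets NO; salt casts NO; sorting good NO
(E) deep marine turbidite — does not account for coarsening-upward, ripple marks, rootlets
(F) debris-flow fan — coarsening-upward yes; ripple marks NO; rootlets yes; salt casts yes; sorting good yes
(G) glacial outwash — coarsening-upward yes; ripple marks yes; rootlets yes; salt casts yes; sorting good NO
(C) is the only candidate with no mismatches.

C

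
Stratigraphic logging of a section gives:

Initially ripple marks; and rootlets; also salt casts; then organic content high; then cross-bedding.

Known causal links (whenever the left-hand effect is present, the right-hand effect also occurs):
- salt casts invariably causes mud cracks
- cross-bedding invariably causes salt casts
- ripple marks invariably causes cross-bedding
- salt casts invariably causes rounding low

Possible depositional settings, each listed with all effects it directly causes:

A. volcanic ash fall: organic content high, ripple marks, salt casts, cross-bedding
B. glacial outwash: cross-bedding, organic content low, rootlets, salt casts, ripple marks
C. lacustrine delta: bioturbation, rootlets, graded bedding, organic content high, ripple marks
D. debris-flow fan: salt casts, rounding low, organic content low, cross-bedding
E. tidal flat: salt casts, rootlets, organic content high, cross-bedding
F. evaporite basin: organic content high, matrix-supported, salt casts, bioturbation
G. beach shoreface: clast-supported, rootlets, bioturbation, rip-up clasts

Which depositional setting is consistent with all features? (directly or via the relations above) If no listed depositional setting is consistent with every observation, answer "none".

Checking each candidate against the observations:
(A) volcanic ash fall — ripple marks ✓; rootlets ✗; salt casts ✓; organic content high ✓; cross-bedding ✓
(B) glacial outwash — fails on organic content high (predicts organic content low, not organic content high)
(C) lacustrine delta — accounts for every observation (salt casts through ripple marks → cross-bedding → salt casts)
(D) debris-flow fan — ripple marks ✗; rootlets ✗; salt casts ✓; organic content high ✗; cross-bedding ✓
(E) tidal flat — does not account for ripple marks
(F) evaporite basin — does not account for ripple marks, rootlets, cross-bedding
(G) beach shoreface — does not account for ripple marks, salt casts, organic content high, cross-bedding
Only (C) is consistent with every observation.

C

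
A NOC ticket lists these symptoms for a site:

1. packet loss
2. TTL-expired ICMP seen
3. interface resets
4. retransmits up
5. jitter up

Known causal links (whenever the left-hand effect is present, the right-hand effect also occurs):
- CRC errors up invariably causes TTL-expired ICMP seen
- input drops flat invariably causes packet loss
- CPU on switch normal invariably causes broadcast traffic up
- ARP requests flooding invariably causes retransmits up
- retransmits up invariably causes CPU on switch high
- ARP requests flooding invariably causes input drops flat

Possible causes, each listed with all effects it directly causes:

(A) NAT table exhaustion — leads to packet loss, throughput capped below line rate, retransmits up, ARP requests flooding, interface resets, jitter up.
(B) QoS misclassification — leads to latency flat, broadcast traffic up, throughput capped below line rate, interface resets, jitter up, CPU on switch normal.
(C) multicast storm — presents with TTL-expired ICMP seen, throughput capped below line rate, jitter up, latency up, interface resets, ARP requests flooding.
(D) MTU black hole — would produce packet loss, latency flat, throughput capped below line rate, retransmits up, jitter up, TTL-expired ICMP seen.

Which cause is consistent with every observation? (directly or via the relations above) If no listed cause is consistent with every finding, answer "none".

For each candidate, compare predicted effects to what was observed:
(A) NAT table exhaustion — does not account for TTL-expired ICMP seen
(B) QoS misclassification — does not account for packet loss, TTL-expired ICMP seen, retransmits up
(C) multicast storm — packet loss ✓ (by ARP requests flooding → input drops flat → packet loss); TTL-expired ICMP seen ✓; interface resets ✓; retransmits up ✓ (by ARP requests flooding → retransmits up); jitter up ✓
(D) MTU black hole — does not account for interface resets
(C) alone accounts for all the evidence.

C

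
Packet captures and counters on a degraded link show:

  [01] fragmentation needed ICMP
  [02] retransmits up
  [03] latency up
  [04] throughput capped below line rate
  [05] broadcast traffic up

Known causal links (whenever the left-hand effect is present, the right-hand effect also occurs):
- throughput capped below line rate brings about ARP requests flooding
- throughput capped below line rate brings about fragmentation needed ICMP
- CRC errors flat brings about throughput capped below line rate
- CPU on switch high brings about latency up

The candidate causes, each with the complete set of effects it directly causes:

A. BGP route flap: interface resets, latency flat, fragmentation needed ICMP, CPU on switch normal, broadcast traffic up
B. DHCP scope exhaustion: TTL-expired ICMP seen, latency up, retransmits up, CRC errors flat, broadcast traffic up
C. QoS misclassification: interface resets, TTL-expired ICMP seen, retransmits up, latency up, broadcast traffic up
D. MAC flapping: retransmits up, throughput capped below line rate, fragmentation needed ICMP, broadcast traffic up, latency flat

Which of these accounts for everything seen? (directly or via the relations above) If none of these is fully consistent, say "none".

B

Testing each hypothesis:
(A) BGP route flap — fragmentation needed ICMP match; retransmits up miss; latency up miss; throughput capped below line rate miss; broadcast traffic up match
(B) DHCP scope exhaustion — accounts for every observation (fragmentation needed ICMP by CRC errors flat → throughput capped below line rate → fragmentation needed ICMP)
(C) QoS misclassification — does not account for fragmentation needed ICMP, throughput capped below line rate
(D) MAC flapping — fails on latency up (predicts latency flat, not latency up)
Only (B) is consistent with every observation.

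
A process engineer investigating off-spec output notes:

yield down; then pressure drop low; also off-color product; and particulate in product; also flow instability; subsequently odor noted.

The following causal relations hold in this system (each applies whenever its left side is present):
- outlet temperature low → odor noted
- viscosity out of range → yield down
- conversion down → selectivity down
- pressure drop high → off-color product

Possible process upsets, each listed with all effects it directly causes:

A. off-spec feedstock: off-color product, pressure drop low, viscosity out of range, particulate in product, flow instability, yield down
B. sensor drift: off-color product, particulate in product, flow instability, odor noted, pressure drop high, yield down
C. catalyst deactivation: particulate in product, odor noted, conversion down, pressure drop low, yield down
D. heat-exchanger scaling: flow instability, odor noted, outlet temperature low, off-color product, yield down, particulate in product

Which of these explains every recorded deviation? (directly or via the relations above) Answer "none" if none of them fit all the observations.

Testing each hypothesis:
(A) off-spec feedstock — does not account for odor noted
(B) sensor drift — yield down match; pressure drop low miss; off-color product match; particulate in product match; flow instability match; odor noted match
(C) catalyst deactivation — does not account for off-color product, flow instability
(D) heat-exchanger scaling — does not account for pressure drop low
Every candidate fails on at least one observation.

none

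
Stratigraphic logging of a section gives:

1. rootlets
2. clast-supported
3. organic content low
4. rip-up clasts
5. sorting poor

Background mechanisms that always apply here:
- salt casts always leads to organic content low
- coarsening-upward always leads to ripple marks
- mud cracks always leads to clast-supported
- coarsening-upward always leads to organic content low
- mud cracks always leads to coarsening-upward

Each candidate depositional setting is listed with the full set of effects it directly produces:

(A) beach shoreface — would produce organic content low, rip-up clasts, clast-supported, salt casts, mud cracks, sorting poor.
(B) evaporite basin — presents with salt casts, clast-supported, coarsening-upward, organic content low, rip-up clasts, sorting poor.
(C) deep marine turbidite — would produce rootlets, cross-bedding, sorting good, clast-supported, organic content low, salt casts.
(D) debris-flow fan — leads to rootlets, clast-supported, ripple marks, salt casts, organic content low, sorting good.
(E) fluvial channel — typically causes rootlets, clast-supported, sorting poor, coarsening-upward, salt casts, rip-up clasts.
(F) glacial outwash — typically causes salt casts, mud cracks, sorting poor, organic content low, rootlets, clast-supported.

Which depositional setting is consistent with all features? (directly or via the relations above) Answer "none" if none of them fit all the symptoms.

E

Testing each hypothesis:
(A) beach shoreface — rootlets NO; clast-supported yes; organic content low yes; rip-up clasts yes; sorting poor yes
(B) evaporite basin — does not account for rootlets
(C) deep marine turbidite — fails on rip-up clasts, sorting poor (predicts sorting good, not sorting poor)
(D) debris-flow fan — fails on rip-up clasts, sorting poor (predicts sorting good, not sorting poor)
(E) fluvial channel — rootlets yes; clast-supported yes; organic content low yes (by coarsening-upward → organic content low); rip-up clasts yes; sorting poor yes
(F) glacial outwash — rootlets yes; clast-supported yes; organic content low yes; rip-up clasts NO; sorting poor yes
(E) is the only candidate with no mismatches.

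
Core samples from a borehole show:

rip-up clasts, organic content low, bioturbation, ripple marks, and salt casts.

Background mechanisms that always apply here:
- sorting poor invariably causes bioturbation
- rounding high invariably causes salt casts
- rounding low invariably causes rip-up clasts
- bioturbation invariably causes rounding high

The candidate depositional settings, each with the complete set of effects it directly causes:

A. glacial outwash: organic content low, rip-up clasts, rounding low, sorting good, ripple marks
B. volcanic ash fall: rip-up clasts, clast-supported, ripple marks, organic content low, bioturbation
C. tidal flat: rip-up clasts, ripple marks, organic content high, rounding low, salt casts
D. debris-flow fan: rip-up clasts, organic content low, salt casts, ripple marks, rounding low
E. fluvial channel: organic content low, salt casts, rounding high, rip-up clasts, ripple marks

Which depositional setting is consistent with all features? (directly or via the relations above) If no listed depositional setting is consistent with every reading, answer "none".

Testing each hypothesis:
(A) glacial outwash — does not account for bioturbation, salt casts
(B) volcanic ash fall — rip-up clasts match; organic content low match; bioturbation match; ripple marks match; salt casts match (through bioturbation → rounding high → salt casts)
(C) tidal flat — rip-up clasts match; organic content low miss; bioturbation miss; ripple marks match; salt casts match
(D) debris-flow fan — does not account for bioturbation
(E) fluvial channel — does not account for bioturbation
(B) alone accounts for all the evidence.

B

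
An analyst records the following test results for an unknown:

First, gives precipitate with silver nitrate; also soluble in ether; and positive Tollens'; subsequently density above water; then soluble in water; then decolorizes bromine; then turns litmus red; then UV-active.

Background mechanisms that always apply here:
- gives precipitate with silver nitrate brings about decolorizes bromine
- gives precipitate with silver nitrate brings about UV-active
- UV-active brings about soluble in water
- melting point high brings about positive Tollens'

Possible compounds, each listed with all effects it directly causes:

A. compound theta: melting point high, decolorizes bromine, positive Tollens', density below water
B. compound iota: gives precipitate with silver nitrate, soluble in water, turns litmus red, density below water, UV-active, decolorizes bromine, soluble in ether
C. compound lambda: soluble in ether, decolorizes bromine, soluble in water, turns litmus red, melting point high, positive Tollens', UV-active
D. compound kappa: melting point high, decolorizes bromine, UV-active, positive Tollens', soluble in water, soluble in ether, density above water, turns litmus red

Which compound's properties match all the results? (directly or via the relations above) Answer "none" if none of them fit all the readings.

none

For each candidate, compare predicted effects to what was observed:
(A) compound theta — fails on gives precipitate with silver nitrate, soluble in ether, density above water, soluble in water, turns litmus red, UV-active (predicts density below water, not density above water)
(B) compound iota — gives precipitate with silver nitrate ✓; soluble in ether ✓; positive Tollens' ✗; density above water ✗; soluble in water ✓; decolorizes bromine ✓; turns litmus red ✓; UV-active ✓
(C) compound lambda — gives precipitate with silver nitrate ✗; soluble in ether ✓; positive Tollens' ✓; density above water ✗; soluble in water ✓; decolorizes bromine ✓; turns litmus red ✓; UV-active ✓
(D) compound kappa — does not account for gives precipitate with silver nitrate
None of the listed candidates fits everything.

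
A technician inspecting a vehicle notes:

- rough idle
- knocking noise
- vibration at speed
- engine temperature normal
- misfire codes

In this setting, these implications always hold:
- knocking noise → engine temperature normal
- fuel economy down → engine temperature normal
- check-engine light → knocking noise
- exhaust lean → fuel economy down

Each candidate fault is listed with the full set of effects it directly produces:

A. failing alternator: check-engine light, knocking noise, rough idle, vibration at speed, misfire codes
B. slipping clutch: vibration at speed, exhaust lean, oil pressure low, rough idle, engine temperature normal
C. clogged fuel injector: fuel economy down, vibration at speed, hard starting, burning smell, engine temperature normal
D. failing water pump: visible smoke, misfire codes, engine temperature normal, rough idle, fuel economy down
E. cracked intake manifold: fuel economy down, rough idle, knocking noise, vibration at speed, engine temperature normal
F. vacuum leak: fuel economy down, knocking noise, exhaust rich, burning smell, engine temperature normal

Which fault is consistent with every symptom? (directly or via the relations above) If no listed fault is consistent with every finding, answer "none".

A

Per-candidate check:
(A) failing alternator — accounts for every observation (engine temperature normal through knocking noise → engine temperature normal)
(B) slipping clutch — does not account for knocking noise, misfire codes
(C) clogged fuel injector — does not account for rough idle, knocking noise, misfire codes
(D) failing water pump — does not account for knocking noise, vibration at speed
(E) cracked intake manifold — does not account for misfire codes
(F) vacuum leak — does not account for rough idle, vibration at speed, misfire codes
(A) is the only candidate with no mismatches.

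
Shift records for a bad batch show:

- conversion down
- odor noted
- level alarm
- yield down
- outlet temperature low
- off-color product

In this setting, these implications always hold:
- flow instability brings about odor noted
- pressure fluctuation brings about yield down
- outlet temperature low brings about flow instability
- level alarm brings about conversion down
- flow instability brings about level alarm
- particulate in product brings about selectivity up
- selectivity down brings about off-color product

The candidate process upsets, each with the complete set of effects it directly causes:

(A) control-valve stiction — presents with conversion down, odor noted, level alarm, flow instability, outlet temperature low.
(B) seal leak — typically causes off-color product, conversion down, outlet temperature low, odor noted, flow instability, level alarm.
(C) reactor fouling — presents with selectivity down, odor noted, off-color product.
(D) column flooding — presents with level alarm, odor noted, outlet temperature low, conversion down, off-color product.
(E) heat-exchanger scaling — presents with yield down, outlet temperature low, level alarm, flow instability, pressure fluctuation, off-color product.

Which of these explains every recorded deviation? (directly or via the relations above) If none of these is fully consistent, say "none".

E

Testing each hypothesis:
(A) control-valve stiction — does not account for yield down, off-color product
(B) seal leak — conversion down +; odor noted +; level alarm +; yield down -; outlet temperature low +; off-color product +
(C) reactor fouling — does not account for conversion down, level alarm, yield down, outlet temperature low
(D) column flooding — conversion down +; odor noted +; level alarm +; yield down -; outlet temperature low +; off-color product +
(E) heat-exchanger scaling — accounts for every observation (conversion down via level alarm → conversion down)
(E) alone accounts for all the evidence.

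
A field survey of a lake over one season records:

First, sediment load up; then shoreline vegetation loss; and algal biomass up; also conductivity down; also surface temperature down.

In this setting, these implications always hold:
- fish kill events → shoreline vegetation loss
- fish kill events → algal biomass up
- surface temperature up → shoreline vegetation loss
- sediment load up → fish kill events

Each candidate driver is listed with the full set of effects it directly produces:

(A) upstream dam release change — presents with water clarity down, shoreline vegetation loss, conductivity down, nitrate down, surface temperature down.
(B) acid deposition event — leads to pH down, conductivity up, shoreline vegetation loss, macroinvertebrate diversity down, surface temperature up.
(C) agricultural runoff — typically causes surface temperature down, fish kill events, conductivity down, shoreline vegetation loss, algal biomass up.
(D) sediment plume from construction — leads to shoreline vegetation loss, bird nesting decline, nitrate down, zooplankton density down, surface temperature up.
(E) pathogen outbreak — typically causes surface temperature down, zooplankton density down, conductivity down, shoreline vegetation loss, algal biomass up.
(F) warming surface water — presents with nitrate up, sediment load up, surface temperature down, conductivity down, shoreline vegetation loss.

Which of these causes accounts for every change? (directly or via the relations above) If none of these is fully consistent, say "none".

Testing each hypothesis:
(A) upstream dam release change — sediment load up -; shoreline vegetation loss +; algal biomass up -; conductivity down +; surface temperature down +
(B) acid deposition event — sediment load up -; shoreline vegetation loss +; algal biomass up -; conductivity down -; surface temperature down -
(C) agricultural runoff — does not account for sediment load up
(D) sediment plume from construction — fails on sediment load up, algal biomass up, conductivity down, surface temperature down (predicts surface temperature up, not surface temperature down)
(E) pathogen outbreak — sediment load up -; shoreline vegetation loss +; algal biomass up +; conductivity down +; surface temperature down +
(F) warming surface water — accounts for every observation (algal biomass up by sediment load up → fish kill events → algal biomass up)
(F) alone accounts for all the evidence.

F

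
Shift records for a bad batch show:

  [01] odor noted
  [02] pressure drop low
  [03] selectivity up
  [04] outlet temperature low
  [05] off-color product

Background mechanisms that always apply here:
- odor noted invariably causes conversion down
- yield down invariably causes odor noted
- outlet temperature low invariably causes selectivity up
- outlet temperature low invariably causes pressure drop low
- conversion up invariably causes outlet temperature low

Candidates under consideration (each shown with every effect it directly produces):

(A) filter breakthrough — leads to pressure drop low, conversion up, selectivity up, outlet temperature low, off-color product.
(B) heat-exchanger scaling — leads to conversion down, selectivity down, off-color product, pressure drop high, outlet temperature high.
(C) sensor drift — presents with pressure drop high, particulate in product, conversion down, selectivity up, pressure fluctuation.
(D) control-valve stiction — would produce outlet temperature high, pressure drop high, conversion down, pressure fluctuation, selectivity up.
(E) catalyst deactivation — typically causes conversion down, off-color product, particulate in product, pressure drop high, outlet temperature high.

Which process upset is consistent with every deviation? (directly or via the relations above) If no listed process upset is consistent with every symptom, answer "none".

For each candidate, compare predicted effects to what was observed:
(A) filter breakthrough — odor noted -; pressure drop low +; selectivity up +; outlet temperature low +; off-color product +
(B) heat-exchanger scaling — odor noted -; pressure drop low -; selectivity up -; outlet temperature low -; off-color product +
(C) sensor drift — odor noted -; pressure drop low -; selectivity up +; outlet temperature low -; off-color product -
(D) control-valve stiction — fails on odor noted, pressure drop low, outlet temperature low, off-color product (predicts pressure drop high, not pressure drop low; predicts outlet temperature high, not outlet temperature low)
(E) catalyst deactivation — odor noted -; pressure drop low -; selectivity up -; outlet temperature low -; off-color product +
None of the listed candidates fits everything.

none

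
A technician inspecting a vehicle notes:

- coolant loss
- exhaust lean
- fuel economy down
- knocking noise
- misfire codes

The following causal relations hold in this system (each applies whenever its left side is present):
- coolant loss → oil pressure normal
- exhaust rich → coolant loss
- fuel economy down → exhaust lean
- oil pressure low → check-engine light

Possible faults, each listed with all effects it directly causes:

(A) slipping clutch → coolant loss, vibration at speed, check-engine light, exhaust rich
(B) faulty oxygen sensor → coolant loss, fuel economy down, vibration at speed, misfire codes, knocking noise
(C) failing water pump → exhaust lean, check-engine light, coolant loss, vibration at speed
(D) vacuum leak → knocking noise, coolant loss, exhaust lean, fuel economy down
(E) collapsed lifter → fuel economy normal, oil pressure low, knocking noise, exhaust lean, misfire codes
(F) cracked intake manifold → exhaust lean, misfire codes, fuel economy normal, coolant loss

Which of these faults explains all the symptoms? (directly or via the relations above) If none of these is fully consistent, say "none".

B

For each candidate, compare predicted effects to what was observed:
(A) slipping clutch — coolant loss ✓; exhaust lean ✗; fuel economy down ✗; knocking noise ✗; misfire codes ✗
(B) faulty oxygen sensor — coolant loss ✓; exhaust lean ✓ (through fuel economy down → exhaust lean); fuel economy down ✓; knocking noise ✓; misfire codes ✓
(C) failing water pump — coolant loss ✓; exhaust lean ✓; fuel economy down ✗; knocking noise ✗; misfire codes ✗
(D) vacuum leak — does not account for misfire codes
(E) collapsed lifter — fails on coolant loss, fuel economy down (predicts fuel economy normal, not fuel economy down)
(F) cracked intake manifold — coolant loss ✓; exhaust lean ✓; fuel economy down ✗; knocking noise ✗; misfire codes ✓
Only (B) is consistent with every observation.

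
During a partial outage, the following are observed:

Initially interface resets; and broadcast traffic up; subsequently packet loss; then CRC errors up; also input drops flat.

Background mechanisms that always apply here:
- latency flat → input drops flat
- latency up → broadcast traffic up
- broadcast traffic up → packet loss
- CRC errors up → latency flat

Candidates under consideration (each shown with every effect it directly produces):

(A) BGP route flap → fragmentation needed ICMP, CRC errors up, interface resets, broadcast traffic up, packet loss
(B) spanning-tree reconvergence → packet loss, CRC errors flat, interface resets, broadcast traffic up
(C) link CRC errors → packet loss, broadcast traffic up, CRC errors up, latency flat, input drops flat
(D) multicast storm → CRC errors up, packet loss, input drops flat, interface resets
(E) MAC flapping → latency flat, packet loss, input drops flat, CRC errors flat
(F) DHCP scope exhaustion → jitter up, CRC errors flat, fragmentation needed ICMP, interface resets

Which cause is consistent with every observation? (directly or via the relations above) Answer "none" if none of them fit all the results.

A

Per-candidate check:
(A) BGP route flap — accounts for every observation (input drops flat via CRC errors up → latency flat → input drops flat)
(B) spanning-tree reconvergence — interface resets yes; broadcast traffic up yes; packet loss yes; CRC errors up NO; input drops flat NO
(C) link CRC errors — interface resets NO; broadcast traffic up yes; packet loss yes; CRC errors up yes; input drops flat yes
(D) multicast storm — interface resets yes; broadcast traffic up NO; packet loss yes; CRC errors up yes; input drops flat yes
(E) MAC flapping — fails on interface resets, broadcast traffic up, CRC errors up (predicts CRC errors flat, not CRC errors up)
(F) DHCP scope exhaustion — interface resets yes; broadcast traffic up NO; packet loss NO; CRC errors up NO; input drops flat NO
(A) is the only candidate with no mismatches.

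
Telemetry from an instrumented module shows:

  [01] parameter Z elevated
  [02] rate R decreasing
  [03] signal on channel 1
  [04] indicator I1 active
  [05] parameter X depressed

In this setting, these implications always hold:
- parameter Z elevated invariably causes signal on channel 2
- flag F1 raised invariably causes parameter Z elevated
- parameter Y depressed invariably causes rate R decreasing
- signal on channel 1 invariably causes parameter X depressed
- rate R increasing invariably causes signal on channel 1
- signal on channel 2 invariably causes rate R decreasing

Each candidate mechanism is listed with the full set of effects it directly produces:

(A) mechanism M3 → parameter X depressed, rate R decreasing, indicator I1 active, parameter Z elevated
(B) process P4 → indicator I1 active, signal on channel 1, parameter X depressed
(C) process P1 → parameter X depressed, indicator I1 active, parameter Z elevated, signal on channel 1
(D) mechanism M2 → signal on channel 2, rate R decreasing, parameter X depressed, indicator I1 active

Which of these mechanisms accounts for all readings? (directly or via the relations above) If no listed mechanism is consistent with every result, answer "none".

C

Per-candidate check:
(A) mechanism M3 — parameter Z elevated match; rate R decreasing match; signal on channel 1 miss; indicator I1 active match; parameter X depressed match
(B) process P4 — does not account for parameter Z elevated, rate R decreasing
(C) process P1 — accounts for every observation (rate R decreasing via parameter Z elevated → signal on channel 2 → rate R decreasing)
(D) mechanism M2 — does not account for parameter Z elevated, signal on channel 1
(C) is the only candidate with no mismatches.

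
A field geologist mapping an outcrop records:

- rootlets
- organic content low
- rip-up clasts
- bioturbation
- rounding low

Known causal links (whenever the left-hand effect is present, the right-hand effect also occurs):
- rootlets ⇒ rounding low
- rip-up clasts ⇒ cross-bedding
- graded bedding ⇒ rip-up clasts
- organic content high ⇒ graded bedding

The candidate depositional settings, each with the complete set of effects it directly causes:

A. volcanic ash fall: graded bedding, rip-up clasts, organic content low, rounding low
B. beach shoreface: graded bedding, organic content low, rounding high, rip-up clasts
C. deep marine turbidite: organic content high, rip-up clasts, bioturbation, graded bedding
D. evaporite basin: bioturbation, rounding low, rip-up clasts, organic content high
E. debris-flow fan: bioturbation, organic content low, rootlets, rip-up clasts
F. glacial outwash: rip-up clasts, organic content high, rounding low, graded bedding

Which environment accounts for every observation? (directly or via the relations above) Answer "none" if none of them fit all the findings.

E

Per-candidate check:
(A) volcanic ash fall — does not account for rootlets, bioturbation
(B) beach shoreface — rootlets -; organic content low +; rip-up clasts +; bioturbation -; rounding low -
(C) deep marine turbidite — fails on rootlets, organic content low, rounding low (predicts organic content high, not organic content low)
(D) evaporite basin — rootlets -; organic content low -; rip-up clasts +; bioturbation +; rounding low +
(E) debris-flow fan — rootlets +; organic content low +; rip-up clasts +; bioturbation +; rounding low + (through rootlets → rounding low)
(F) glacial outwash — rootlets -; organic content low -; rip-up clasts +; bioturbation -; rounding low +
(E) alone accounts for all the evidence.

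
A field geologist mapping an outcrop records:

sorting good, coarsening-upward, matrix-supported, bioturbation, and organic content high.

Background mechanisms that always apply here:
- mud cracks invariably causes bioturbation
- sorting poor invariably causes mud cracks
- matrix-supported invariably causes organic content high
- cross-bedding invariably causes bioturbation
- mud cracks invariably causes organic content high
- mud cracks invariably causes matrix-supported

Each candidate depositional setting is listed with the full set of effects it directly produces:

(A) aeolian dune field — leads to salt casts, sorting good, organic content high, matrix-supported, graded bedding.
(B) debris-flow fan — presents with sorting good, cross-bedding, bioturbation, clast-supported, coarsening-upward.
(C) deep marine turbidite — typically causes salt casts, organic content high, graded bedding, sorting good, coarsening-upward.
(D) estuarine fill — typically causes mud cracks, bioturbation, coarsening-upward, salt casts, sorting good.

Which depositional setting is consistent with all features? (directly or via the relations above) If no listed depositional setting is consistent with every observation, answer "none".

Checking each candidate against the observations:
(A) aeolian dune field — sorting good +; coarsening-upward -; matrix-supported +; bioturbation -; organic content high +
(B) debris-flow fan — fails on matrix-supported, organic content high (predicts clast-supported, not matrix-supported)
(C) deep marine turbidite — does not account for matrix-supported, bioturbation
(D) estuarine fill — accounts for every observation (matrix-supported via mud cracks → matrix-supported)
(D) alone accounts for all the evidence.

D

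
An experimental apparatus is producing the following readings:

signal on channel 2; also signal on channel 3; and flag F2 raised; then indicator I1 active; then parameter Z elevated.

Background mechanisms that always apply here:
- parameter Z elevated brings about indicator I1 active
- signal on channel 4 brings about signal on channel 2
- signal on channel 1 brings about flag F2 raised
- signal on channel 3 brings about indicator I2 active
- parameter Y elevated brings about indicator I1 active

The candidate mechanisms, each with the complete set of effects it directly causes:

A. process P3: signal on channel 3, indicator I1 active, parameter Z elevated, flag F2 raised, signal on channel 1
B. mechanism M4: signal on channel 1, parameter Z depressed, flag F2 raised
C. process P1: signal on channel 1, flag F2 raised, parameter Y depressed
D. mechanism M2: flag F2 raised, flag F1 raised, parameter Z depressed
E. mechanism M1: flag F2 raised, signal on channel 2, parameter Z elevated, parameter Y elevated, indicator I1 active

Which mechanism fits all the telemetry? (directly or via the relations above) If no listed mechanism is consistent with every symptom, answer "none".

Testing each hypothesis:
(A) process P3 — signal on channel 2 miss; signal on channel 3 match; flag F2 raised match; indicator I1 active match; parameter Z elevated match
(B) mechanism M4 — fails on signal on channel 2, signal on channel 3, indicator I1 active, parameter Z elevated (predicts parameter Z depressed, not parameter Z elevated)
(C) process P1 — does not account for signal on channel 2, signal on channel 3, indicator I1 active, parameter Z elevated
(D) mechanism M2 — fails on signal on channel 2, signal on channel 3, indicator I1 active, parameter Z elevated (predicts parameter Z depressed, not parameter Z elevated)
(E) mechanism M1 — signal on channel 2 match; signal on channel 3 miss; flag F2 raised match; indicator I1 active match; parameter Z elevated match
No candidate is consistent with all observations.

none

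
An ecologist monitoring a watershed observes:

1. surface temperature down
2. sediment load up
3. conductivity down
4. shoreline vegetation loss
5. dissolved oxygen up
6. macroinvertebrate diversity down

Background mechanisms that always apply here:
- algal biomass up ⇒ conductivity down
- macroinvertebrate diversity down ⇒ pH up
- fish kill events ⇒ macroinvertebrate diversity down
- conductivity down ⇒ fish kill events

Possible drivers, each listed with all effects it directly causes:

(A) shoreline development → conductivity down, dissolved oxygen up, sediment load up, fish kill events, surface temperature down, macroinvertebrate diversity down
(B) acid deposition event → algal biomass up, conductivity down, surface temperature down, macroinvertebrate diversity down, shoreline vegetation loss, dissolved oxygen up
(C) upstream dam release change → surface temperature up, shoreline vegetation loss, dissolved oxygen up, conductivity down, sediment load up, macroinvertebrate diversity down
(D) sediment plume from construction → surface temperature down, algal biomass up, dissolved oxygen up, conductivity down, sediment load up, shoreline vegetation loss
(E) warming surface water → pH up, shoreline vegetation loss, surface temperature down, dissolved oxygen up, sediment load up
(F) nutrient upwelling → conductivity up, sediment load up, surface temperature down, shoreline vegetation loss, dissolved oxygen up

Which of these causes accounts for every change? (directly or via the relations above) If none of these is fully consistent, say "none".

D

Per-candidate check:
(A) shoreline development — surface temperature down +; sediment load up +; conductivity down +; shoreline vegetation loss -; dissolved oxygen up +; macroinvertebrate diversity down +
(B) acid deposition event — does not account for sediment load up
(C) upstream dam release change — fails on surface temperature down (predicts surface temperature up, not surface temperature down)
(D) sediment plume from construction — accounts for every observation (macroinvertebrate diversity down by conductivity down → fish kill events → macroinvertebrate diversity down)
(E) warming surface water — does not account for conductivity down, macroinvertebrate diversity down
(F) nutrient upwelling — surface temperature down +; sediment load up +; conductivity down -; shoreline vegetation loss +; dissolved oxygen up +; macroinvertebrate diversity down -
Only (D) is consistent with every observation.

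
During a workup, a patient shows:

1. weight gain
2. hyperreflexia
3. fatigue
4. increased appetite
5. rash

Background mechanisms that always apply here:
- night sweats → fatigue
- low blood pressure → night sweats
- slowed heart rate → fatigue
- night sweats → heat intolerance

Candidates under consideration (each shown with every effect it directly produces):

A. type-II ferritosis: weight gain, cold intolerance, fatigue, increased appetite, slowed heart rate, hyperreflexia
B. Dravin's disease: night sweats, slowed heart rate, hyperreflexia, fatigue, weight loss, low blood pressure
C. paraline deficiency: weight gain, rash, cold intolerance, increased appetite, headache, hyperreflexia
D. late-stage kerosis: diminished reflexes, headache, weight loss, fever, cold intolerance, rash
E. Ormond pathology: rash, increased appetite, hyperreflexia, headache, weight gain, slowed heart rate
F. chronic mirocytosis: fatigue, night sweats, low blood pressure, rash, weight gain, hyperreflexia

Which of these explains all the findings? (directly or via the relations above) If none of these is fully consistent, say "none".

E

For each candidate, compare predicted effects to what was observed:
(A) type-II ferritosis — does not account for rash
(B) Dravin's disease — weight gain NO; hyperreflexia yes; fatigue yes; increased appetite NO; rash NO
(C) paraline deficiency — weight gain yes; hyperreflexia yes; fatigue NO; increased appetite yes; rash yes
(D) late-stage kerosis — weight gain NO; hyperreflexia NO; fatigue NO; increased appetite NO; rash yes
(E) Ormond pathology — accounts for every observation (fatigue by slowed heart rate → fatigue)
(F) chronic mirocytosis — does not account for increased appetite
(E) is the only candidate with no mismatches.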